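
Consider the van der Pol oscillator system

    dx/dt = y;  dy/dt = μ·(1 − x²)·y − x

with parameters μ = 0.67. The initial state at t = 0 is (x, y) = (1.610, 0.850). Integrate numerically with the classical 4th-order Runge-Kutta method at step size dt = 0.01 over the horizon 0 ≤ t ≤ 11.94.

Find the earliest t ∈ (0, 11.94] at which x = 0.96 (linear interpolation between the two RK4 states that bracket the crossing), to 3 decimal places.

t=0.000: state=(1.610, 0.850)
step 1 (dt=0.01): k1=(0.850, -2.517), k2=(0.837, -2.515), k3=(0.837, -2.515), k4=(0.825, -2.513); state += dt/6·(k1+2k2+2k3+k4)
t=0.010: state=(1.618, 0.825)
t=0.020: state=(1.626, 0.800)
t=0.030: state=(1.634, 0.775)
continuing one RK4 step at a time; state shown every 50 steps (Δt=0.5):
t=0.500: state=(1.753, -0.187)
t=1.000: state=(1.508, -0.741)
t=1.500: state=(1.029, -1.183)
t=1.550: state=(0.969, -1.233)
next step: t=1.560: state=(0.956, -1.243) — x has crossed 0.96
linear interpolation between t=1.550 (0.96883) and t=1.560 (0.95645) → t≈1.557

t = 1.557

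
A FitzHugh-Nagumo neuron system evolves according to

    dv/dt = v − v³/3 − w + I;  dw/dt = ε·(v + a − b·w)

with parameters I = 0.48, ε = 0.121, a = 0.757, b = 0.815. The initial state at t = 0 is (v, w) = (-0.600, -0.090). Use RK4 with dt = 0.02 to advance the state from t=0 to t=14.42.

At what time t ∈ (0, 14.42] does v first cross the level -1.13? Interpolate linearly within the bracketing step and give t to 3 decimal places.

t = 9.222

t=0.000: state=(-0.600, -0.090)
step 1 (dt=0.02): k1=(0.042, 0.028), k2=(0.042, 0.028), k3=(0.042, 0.028), k4=(0.042, 0.028); state += dt/6·(k1+2k2+2k3+k4)
t=0.020: state=(-0.599, -0.089)
t=0.040: state=(-0.598, -0.089)
t=0.060: state=(-0.597, -0.088)
continuing one RK4 step at a time; state shown every 25 steps (Δt=0.5):
t=0.500: state=(-0.579, -0.076)
t=1.000: state=(-0.559, -0.061)
t=1.500: state=(-0.539, -0.046)
t=2.000: state=(-0.520, -0.030)
t=2.500: state=(-0.502, -0.014)
t=3.000: state=(-0.485, 0.002)
t=3.500: state=(-0.471, 0.019)
t=4.000: state=(-0.460, 0.035)
t=4.500: state=(-0.454, 0.051)
t=5.000: state=(-0.455, 0.066)
t=5.500: state=(-0.465, 0.081)
t=6.000: state=(-0.489, 0.093)
t=6.500: state=(-0.530, 0.104)
t=7.000: state=(-0.595, 0.110)
t=7.500: state=(-0.686, 0.112)
t=8.000: state=(-0.804, 0.107)
t=8.500: state=(-0.940, 0.095)
t=9.000: state=(-1.075, 0.076)
t=9.220: state=(-1.130, 0.065)
next step: t=9.240: state=(-1.134, 0.064) — v has crossed -1.13
linear interpolation between t=9.220 (-1.12958) and t=9.240 (-1.13424) → t≈9.222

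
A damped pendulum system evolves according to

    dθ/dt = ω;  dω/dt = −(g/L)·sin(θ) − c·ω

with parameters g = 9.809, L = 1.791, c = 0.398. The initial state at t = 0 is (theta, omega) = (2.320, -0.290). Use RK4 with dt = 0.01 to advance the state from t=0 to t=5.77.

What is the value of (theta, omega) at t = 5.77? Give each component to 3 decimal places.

t=0.000: state=(2.320, -0.290)
step 1 (dt=0.01): k1=(-0.290, -3.895), k2=(-0.309, -3.893), k3=(-0.309, -3.893), k4=(-0.329, -3.891); state += dt/6·(k1+2k2+2k3+k4)
t=0.010: state=(2.317, -0.329)
t=0.020: state=(2.313, -0.368)
t=0.030: state=(2.310, -0.407)
continuing one RK4 step at a time; state shown every 20 steps (Δt=0.2):
t=0.200: state=(2.184, -1.077)
t=0.400: state=(1.885, -1.927)
t=0.600: state=(1.410, -2.819)
t=0.800: state=(0.769, -3.524)
t=1.000: state=(0.039, -3.657)
t=1.200: state=(-0.643, -3.055)
t=1.400: state=(-1.152, -1.993)
t=1.600: state=(-1.434, -0.826)
t=1.800: state=(-1.487, 0.286)
t=2.000: state=(-1.326, 1.304)
t=2.200: state=(-0.975, 2.166)
t=2.400: state=(-0.481, 2.698)
t=2.600: state=(0.068, 2.701)
t=2.800: state=(0.562, 2.159)
t=3.000: state=(0.909, 1.277)
t=3.200: state=(1.066, 0.292)
t=3.400: state=(1.029, -0.651)
t=3.600: state=(0.816, -1.446)
t=3.800: state=(0.469, -1.968)
t=4.000: state=(0.056, -2.088)
t=4.200: state=(-0.337, -1.773)
t=4.400: state=(-0.632, -1.137)
t=4.600: state=(-0.782, -0.355)
t=4.800: state=(-0.775, 0.421)
t=5.000: state=(-0.622, 1.073)
t=5.200: state=(-0.361, 1.491)
t=5.400: state=(-0.047, 1.589)
t=5.600: state=(0.252, 1.354)
t=5.770: state=(0.450, 0.951)

(theta, omega) = (0.450, 0.951)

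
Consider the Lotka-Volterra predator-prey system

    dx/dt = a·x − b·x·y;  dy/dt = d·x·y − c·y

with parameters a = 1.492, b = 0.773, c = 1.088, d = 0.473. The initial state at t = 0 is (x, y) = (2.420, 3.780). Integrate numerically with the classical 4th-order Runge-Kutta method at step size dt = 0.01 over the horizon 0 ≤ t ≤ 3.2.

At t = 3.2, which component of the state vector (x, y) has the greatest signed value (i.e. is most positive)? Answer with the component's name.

t=0.000: state=(2.420, 3.780)
step 1 (dt=0.01): k1=(-3.460, 0.214), k2=(-3.438, 0.183), k3=(-3.438, 0.183), k4=(-3.415, 0.153); state += dt/6·(k1+2k2+2k3+k4)
t=0.010: state=(2.386, 3.782)
t=0.020: state=(2.352, 3.783)
t=0.030: state=(2.318, 3.784)
continuing one RK4 step at a time; state shown every 20 steps (Δt=0.2):
t=0.200: state=(1.823, 3.711)
t=0.400: state=(1.407, 3.474)
t=0.600: state=(1.136, 3.149)
t=0.800: state=(0.967, 2.796)
t=1.000: state=(0.869, 2.452)
t=1.200: state=(0.822, 2.136)
t=1.400: state=(0.814, 1.856)
t=1.600: state=(0.839, 1.614)
t=1.800: state=(0.896, 1.409)
t=2.000: state=(0.984, 1.239)
t=2.200: state=(1.107, 1.100)
t=2.400: state=(1.270, 0.990)
t=2.600: state=(1.479, 0.906)
t=2.800: state=(1.741, 0.849)
t=3.000: state=(2.064, 0.817)
t=3.200: state=(2.453, 0.813)
compare at T: x=2.453, y=0.813

largest component: x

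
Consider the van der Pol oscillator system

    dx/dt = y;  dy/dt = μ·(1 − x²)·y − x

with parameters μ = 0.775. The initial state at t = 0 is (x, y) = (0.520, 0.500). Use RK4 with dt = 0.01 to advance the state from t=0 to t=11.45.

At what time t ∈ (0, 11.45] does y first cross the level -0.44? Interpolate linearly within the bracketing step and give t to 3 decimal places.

t = 1.429

t=0.000: state=(0.520, 0.500)
step 1 (dt=0.01): k1=(0.500, -0.237), k2=(0.499, -0.241), k3=(0.499, -0.241), k4=(0.498, -0.246); state += dt/6·(k1+2k2+2k3+k4)
t=0.010: state=(0.525, 0.498)
t=0.020: state=(0.530, 0.495)
t=0.030: state=(0.535, 0.493)
continuing one RK4 step at a time; state shown every 50 steps (Δt=0.5):
t=0.500: state=(0.723, 0.281)
t=1.000: state=(0.776, -0.084)
t=1.420: state=(0.669, -0.432)
next step: t=1.430: state=(0.664, -0.441) — y has crossed -0.44
linear interpolation between t=1.420 (-0.43216) and t=1.430 (-0.44070) → t≈1.429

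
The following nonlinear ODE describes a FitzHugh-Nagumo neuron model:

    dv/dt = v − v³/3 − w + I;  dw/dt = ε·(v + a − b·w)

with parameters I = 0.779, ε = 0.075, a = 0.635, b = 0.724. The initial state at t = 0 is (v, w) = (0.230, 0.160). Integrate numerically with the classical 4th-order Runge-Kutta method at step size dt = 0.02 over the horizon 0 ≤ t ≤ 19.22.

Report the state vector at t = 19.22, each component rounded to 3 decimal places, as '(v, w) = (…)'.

t=0.000: state=(0.230, 0.160)
step 1 (dt=0.02): k1=(0.845, 0.056), k2=(0.852, 0.057), k3=(0.852, 0.057), k4=(0.860, 0.057); state += dt/6·(k1+2k2+2k3+k4)
t=0.020: state=(0.247, 0.161)
t=0.040: state=(0.264, 0.162)
t=0.060: state=(0.282, 0.163)
continuing one RK4 step at a time; state shown every 50 steps (Δt=1):
t=1.000: state=(1.339, 0.254)
t=2.000: state=(1.852, 0.409)
t=3.000: state=(1.849, 0.570)
t=4.000: state=(1.790, 0.719)
t=5.000: state=(1.726, 0.856)
t=6.000: state=(1.660, 0.981)
t=7.000: state=(1.593, 1.094)
t=8.000: state=(1.523, 1.196)
t=9.000: state=(1.450, 1.288)
t=10.000: state=(1.373, 1.369)
t=11.000: state=(1.290, 1.440)
t=12.000: state=(1.198, 1.501)
t=13.000: state=(1.093, 1.552)
t=14.000: state=(0.963, 1.592)
t=15.000: state=(0.787, 1.618)
t=16.000: state=(0.500, 1.627)
t=17.000: state=(-0.113, 1.604)
t=18.000: state=(-1.389, 1.513)
t=19.000: state=(-1.937, 1.351)
t=19.220: state=(-1.948, 1.313)

(v, w) = (-1.948, 1.313)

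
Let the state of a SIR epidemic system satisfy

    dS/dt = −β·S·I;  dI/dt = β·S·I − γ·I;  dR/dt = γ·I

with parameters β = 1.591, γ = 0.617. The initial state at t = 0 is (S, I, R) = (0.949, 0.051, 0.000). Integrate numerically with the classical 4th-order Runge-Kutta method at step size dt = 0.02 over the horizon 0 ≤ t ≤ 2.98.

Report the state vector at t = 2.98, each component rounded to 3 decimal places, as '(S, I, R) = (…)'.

(S, I, R) = (0.448, 0.261, 0.291)

t=0.000: state=(0.949, 0.051, 0.000)
step 1 (dt=0.02): k1=(-0.077, 0.046, 0.031), k2=(-0.078, 0.046, 0.032), k3=(-0.078, 0.046, 0.032), k4=(-0.078, 0.046, 0.032); state += dt/6·(k1+2k2+2k3+k4)
t=0.020: state=(0.947, 0.052, 0.001)
t=0.040: state=(0.946, 0.053, 0.001)
t=0.060: state=(0.944, 0.054, 0.002)
continuing one RK4 step at a time; state shown every 5 steps (Δt=0.1):
t=0.100: state=(0.941, 0.056, 0.003)
t=0.200: state=(0.932, 0.061, 0.007)
t=0.300: state=(0.923, 0.066, 0.011)
t=0.400: state=(0.913, 0.072, 0.015)
t=0.500: state=(0.902, 0.078, 0.020)
t=0.600: state=(0.890, 0.085, 0.025)
t=0.700: state=(0.878, 0.092, 0.030)
t=0.800: state=(0.865, 0.099, 0.036)
t=0.900: state=(0.851, 0.107, 0.042)
t=1.000: state=(0.836, 0.115, 0.049)
t=1.100: state=(0.820, 0.123, 0.057)
t=1.200: state=(0.804, 0.132, 0.065)
t=1.300: state=(0.786, 0.141, 0.073)
t=1.400: state=(0.768, 0.150, 0.082)
t=1.500: state=(0.750, 0.159, 0.091)
t=1.600: state=(0.730, 0.168, 0.101)
t=1.700: state=(0.711, 0.177, 0.112)
t=1.800: state=(0.690, 0.186, 0.123)
t=1.900: state=(0.670, 0.195, 0.135)
t=2.000: state=(0.649, 0.204, 0.147)
t=2.100: state=(0.628, 0.212, 0.160)
t=2.200: state=(0.607, 0.220, 0.174)
t=2.300: state=(0.585, 0.227, 0.187)
t=2.400: state=(0.564, 0.234, 0.202)
t=2.500: state=(0.543, 0.240, 0.216)
t=2.600: state=(0.523, 0.246, 0.231)
t=2.700: state=(0.502, 0.251, 0.247)
t=2.800: state=(0.483, 0.255, 0.262)
t=2.900: state=(0.463, 0.259, 0.278)
t=2.980: state=(0.448, 0.261, 0.291)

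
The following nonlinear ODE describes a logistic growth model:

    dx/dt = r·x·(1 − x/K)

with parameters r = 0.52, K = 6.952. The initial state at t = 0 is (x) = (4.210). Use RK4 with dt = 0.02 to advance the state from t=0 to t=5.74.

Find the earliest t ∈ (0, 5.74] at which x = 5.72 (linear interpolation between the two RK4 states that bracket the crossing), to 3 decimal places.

t = 2.128

t=0.000: state=(4.210)
step 1 (dt=0.02): k1=(0.863), k2=(0.863), k3=(0.863), k4=(0.862); state += dt/6·(k1+2k2+2k3+k4)
t=0.020: state=(4.227)
t=0.040: state=(4.244)
t=0.060: state=(4.262)
continuing one RK4 step at a time; state shown every 10 steps (Δt=0.2):
t=0.200: state=(4.381)
t=0.400: state=(4.547)
t=0.600: state=(4.708)
t=0.800: state=(4.863)
t=1.000: state=(5.011)
t=1.200: state=(5.154)
t=1.400: state=(5.289)
t=1.600: state=(5.417)
t=1.800: state=(5.538)
t=2.000: state=(5.651)
t=2.120: state=(5.716)
next step: t=2.140: state=(5.726) — x has crossed 5.72
linear interpolation between t=2.120 (5.71578) and t=2.140 (5.72632) → t≈2.128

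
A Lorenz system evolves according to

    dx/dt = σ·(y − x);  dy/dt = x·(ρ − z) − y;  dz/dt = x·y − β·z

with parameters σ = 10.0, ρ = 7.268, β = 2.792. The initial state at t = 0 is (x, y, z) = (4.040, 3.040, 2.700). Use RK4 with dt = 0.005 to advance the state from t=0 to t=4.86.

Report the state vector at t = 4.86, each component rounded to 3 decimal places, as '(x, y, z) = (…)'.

t=0.000: state=(4.040, 3.040, 2.700)
step 1 (dt=0.005): k1=(-10.000, 15.415, 4.743), k2=(-9.365, 15.214, 4.789), k3=(-9.386, 15.222, 4.791), k4=(-8.770, 15.029, 4.838); state += dt/6·(k1+2k2+2k3+k4)
t=0.005: state=(3.993, 3.116, 2.724)
t=0.010: state=(3.952, 3.190, 2.748)
t=0.015: state=(3.917, 3.263, 2.773)
continuing one RK4 step at a time; state shown every 40 steps (Δt=0.2):
t=0.200: state=(4.545, 5.308, 4.287)
t=0.400: state=(5.641, 5.747, 7.113)
t=0.600: state=(4.837, 4.110, 8.103)
t=0.800: state=(3.571, 3.147, 6.827)
t=1.000: state=(3.226, 3.278, 5.502)
t=1.200: state=(3.642, 3.971, 5.046)
t=1.400: state=(4.366, 4.703, 5.615)
t=1.600: state=(4.760, 4.779, 6.636)
t=1.800: state=(4.473, 4.218, 6.999)
t=2.000: state=(3.987, 3.802, 6.549)
t=2.200: state=(3.817, 3.831, 5.986)
t=2.400: state=(3.994, 4.136, 5.803)
t=2.600: state=(4.284, 4.407, 6.060)
t=2.800: state=(4.409, 4.403, 6.437)
t=3.000: state=(4.288, 4.192, 6.551)
t=3.200: state=(4.105, 4.035, 6.372)
t=3.400: state=(4.043, 4.051, 6.152)
t=3.600: state=(4.119, 4.177, 6.091)
t=3.800: state=(4.231, 4.275, 6.202)
t=4.000: state=(4.270, 4.264, 6.342)
t=4.200: state=(4.220, 4.182, 6.376)
t=4.400: state=(4.150, 4.124, 6.303)
t=4.600: state=(4.130, 4.135, 6.219)
t=4.800: state=(4.162, 4.185, 6.201)
t=4.860: state=(4.176, 4.199, 6.210)

(x, y, z) = (4.176, 4.199, 6.210)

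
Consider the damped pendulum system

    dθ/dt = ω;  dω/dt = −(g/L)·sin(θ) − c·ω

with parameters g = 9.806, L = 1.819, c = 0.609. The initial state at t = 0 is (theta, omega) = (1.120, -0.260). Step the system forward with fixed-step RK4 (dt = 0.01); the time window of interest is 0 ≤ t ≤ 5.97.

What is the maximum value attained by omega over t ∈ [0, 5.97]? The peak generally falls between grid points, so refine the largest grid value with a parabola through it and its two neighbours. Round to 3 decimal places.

max omega = 1.332

t=0.000: state=(1.120, -0.260)
step 1 (dt=0.01): k1=(-0.260, -4.694), k2=(-0.283, -4.677), k3=(-0.283, -4.676), k4=(-0.307, -4.659); state += dt/6·(k1+2k2+2k3+k4)
t=0.010: state=(1.117, -0.307)
t=0.020: state=(1.114, -0.353)
t=0.030: state=(1.110, -0.399)
continuing one RK4 step at a time; state shown every 20 steps (Δt=0.2):
t=0.200: state=(0.979, -1.116)
t=0.400: state=(0.689, -1.742)
t=0.600: state=(0.305, -2.024)
t=0.800: state=(-0.093, -1.893)
t=1.000: state=(-0.428, -1.404)
t=1.200: state=(-0.642, -0.715)
t=1.400: state=(-0.711, 0.012)
t=1.600: state=(-0.642, 0.654)
t=1.800: state=(-0.462, 1.116)
t=2.000: state=(-0.213, 1.324)
t=2.200: state=(0.049, 1.251)
t=2.400: state=(0.271, 0.938)
t=2.600: state=(0.415, 0.481)
t=2.800: state=(0.461, -0.013)
t=3.000: state=(0.414, -0.448)
t=3.200: state=(0.291, -0.750)
t=3.400: state=(0.126, -0.874)
t=3.600: state=(-0.046, -0.812)
t=3.800: state=(-0.189, -0.595)
t=4.000: state=(-0.278, -0.286)
t=4.200: state=(-0.302, 0.042)
t=4.400: state=(-0.264, 0.325)
t=4.600: state=(-0.178, 0.512)
t=4.800: state=(-0.067, 0.578)
t=5.000: state=(0.045, 0.521)
t=5.200: state=(0.135, 0.367)
t=5.400: state=(0.188, 0.158)
t=5.600: state=(0.197, -0.058)
t=5.800: state=(0.167, -0.238)
t=5.970: state=(0.117, -0.339)
largest grid value and its neighbours: omega(2.040)=1.33156, omega(2.050)=1.33168, omega(2.060)=1.33108
parabola through these three points peaks at t≈2.047 with omega≈1.33172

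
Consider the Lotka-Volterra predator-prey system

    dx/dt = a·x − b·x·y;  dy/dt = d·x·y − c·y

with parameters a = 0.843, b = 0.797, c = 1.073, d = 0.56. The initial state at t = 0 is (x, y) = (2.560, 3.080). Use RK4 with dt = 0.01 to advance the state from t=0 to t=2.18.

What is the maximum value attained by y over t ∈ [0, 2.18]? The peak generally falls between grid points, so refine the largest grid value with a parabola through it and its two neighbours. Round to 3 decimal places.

max y = 3.174

t=0.000: state=(2.560, 3.080)
step 1 (dt=0.01): k1=(-4.126, 1.111), k2=(-4.104, 1.077), k3=(-4.104, 1.077), k4=(-4.082, 1.044); state += dt/6·(k1+2k2+2k3+k4)
t=0.010: state=(2.519, 3.091)
t=0.020: state=(2.478, 3.101)
t=0.030: state=(2.438, 3.110)
continuing one RK4 step at a time; state shown every 10 steps (Δt=0.1):
t=0.100: state=(2.171, 3.158)
t=0.200: state=(1.835, 3.172)
t=0.300: state=(1.552, 3.132)
t=0.400: state=(1.320, 3.049)
t=0.500: state=(1.131, 2.932)
t=0.600: state=(0.979, 2.794)
t=0.700: state=(0.858, 2.642)
t=0.800: state=(0.761, 2.483)
t=0.900: state=(0.684, 2.322)
t=1.000: state=(0.622, 2.163)
t=1.100: state=(0.573, 2.009)
t=1.200: state=(0.534, 1.862)
t=1.300: state=(0.504, 1.721)
t=1.400: state=(0.481, 1.589)
t=1.500: state=(0.463, 1.466)
t=1.600: state=(0.450, 1.351)
t=1.700: state=(0.442, 1.244)
t=1.800: state=(0.437, 1.145)
t=1.900: state=(0.436, 1.054)
t=2.000: state=(0.437, 0.970)
t=2.100: state=(0.442, 0.893)
t=2.180: state=(0.447, 0.836)
largest grid value and its neighbours: y(0.160)=3.17368, y(0.170)=3.17422, y(0.180)=3.17418
parabola through these three points peaks at t≈0.174 with y≈3.17427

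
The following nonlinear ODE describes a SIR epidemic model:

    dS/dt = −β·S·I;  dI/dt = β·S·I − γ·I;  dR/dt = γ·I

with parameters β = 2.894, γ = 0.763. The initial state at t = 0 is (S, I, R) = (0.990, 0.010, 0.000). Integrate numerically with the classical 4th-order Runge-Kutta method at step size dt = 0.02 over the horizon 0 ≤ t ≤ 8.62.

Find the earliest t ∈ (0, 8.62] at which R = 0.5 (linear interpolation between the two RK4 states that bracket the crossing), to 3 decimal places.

t = 3.218

t=0.000: state=(0.990, 0.010, 0.000)
step 1 (dt=0.02): k1=(-0.029, 0.021, 0.008), k2=(-0.029, 0.021, 0.008), k3=(-0.029, 0.021, 0.008), k4=(-0.030, 0.022, 0.008); state += dt/6·(k1+2k2+2k3+k4)
t=0.020: state=(0.989, 0.010, 0.000)
t=0.040: state=(0.989, 0.011, 0.000)
t=0.060: state=(0.988, 0.011, 0.000)
continuing one RK4 step at a time; state shown every 25 steps (Δt=0.5):
t=0.500: state=(0.965, 0.028, 0.007)
t=1.000: state=(0.900, 0.075, 0.025)
t=1.500: state=(0.758, 0.171, 0.070)
t=2.000: state=(0.539, 0.301, 0.160)
t=2.500: state=(0.326, 0.381, 0.293)
t=3.000: state=(0.187, 0.374, 0.440)
t=3.200: state=(0.151, 0.353, 0.495)
next step: t=3.220: state=(0.148, 0.351, 0.501) — R has crossed 0.5
linear interpolation between t=3.200 (0.49516) and t=3.220 (0.50053) → t≈3.218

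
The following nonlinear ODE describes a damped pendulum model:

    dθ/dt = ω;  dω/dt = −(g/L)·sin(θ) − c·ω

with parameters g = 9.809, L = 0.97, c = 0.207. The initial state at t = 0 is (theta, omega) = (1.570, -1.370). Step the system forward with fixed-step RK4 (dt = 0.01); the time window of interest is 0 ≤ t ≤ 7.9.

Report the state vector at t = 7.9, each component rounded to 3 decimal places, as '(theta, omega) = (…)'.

t=0.000: state=(1.570, -1.370)
step 1 (dt=0.01): k1=(-1.370, -9.829), k2=(-1.419, -9.818), k3=(-1.419, -9.818), k4=(-1.468, -9.807); state += dt/6·(k1+2k2+2k3+k4)
t=0.010: state=(1.556, -1.468)
t=0.020: state=(1.541, -1.566)
t=0.030: state=(1.524, -1.664)
continuing one RK4 step at a time; state shown every 50 steps (Δt=0.5):
t=0.500: state=(-0.122, -4.401)
t=1.000: state=(-1.444, -0.280)
t=1.500: state=(-0.429, 3.840)
t=2.000: state=(1.169, 1.416)
t=2.500: state=(0.706, -2.994)
t=3.000: state=(-0.881, -2.078)
t=3.500: state=(-0.815, 2.232)
t=4.000: state=(0.637, 2.370)
t=4.500: state=(0.831, -1.630)
t=5.000: state=(-0.449, -2.423)
t=5.500: state=(-0.800, 1.179)
t=6.000: state=(0.313, 2.342)
t=6.500: state=(0.748, -0.852)
t=7.000: state=(-0.218, -2.197)
t=7.500: state=(-0.687, 0.621)
t=7.900: state=(-0.055, 2.120)

(theta, omega) = (-0.055, 2.120)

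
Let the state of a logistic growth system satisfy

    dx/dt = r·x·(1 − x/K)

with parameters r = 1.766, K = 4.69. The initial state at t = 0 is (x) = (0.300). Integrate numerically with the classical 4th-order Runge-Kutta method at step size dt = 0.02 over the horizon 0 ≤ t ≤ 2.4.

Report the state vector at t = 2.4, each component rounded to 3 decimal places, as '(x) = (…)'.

(x) = (3.872)

t=0.000: state=(0.300)
step 1 (dt=0.02): k1=(0.496), k2=(0.504), k3=(0.504), k4=(0.511); state += dt/6·(k1+2k2+2k3+k4)
t=0.020: state=(0.310)
t=0.040: state=(0.320)
t=0.060: state=(0.331)
continuing one RK4 step at a time; state shown every 5 steps (Δt=0.1):
t=0.100: state=(0.354)
t=0.200: state=(0.416)
t=0.300: state=(0.488)
t=0.400: state=(0.571)
t=0.500: state=(0.665)
t=0.600: state=(0.772)
t=0.700: state=(0.893)
t=0.800: state=(1.028)
t=0.900: state=(1.177)
t=1.000: state=(1.339)
t=1.100: state=(1.514)
t=1.200: state=(1.701)
t=1.300: state=(1.896)
t=1.400: state=(2.099)
t=1.500: state=(2.305)
t=1.600: state=(2.512)
t=1.700: state=(2.716)
t=1.800: state=(2.914)
t=1.900: state=(3.105)
t=2.000: state=(3.284)
t=2.100: state=(3.452)
t=2.200: state=(3.606)
t=2.300: state=(3.746)
t=2.400: state=(3.872)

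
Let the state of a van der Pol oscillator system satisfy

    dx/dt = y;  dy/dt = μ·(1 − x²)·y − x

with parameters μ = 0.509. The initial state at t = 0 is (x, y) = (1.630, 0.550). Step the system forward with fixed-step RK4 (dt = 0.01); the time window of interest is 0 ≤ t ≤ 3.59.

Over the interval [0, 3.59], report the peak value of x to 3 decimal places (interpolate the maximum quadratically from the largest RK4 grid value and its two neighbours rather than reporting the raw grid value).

max x = 1.706

t=0.000: state=(1.630, 0.550)
step 1 (dt=0.01): k1=(0.550, -2.094), k2=(0.540, -2.090), k3=(0.540, -2.090), k4=(0.529, -2.086); state += dt/6·(k1+2k2+2k3+k4)
t=0.010: state=(1.635, 0.529)
t=0.020: state=(1.641, 0.508)
t=0.030: state=(1.646, 0.488)
continuing one RK4 step at a time; state shown every 20 steps (Δt=0.2):
t=0.200: state=(1.699, 0.153)
t=0.400: state=(1.695, -0.184)
t=0.600: state=(1.630, -0.459)
t=0.800: state=(1.515, -0.687)
t=1.000: state=(1.357, -0.890)
t=1.200: state=(1.160, -1.083)
t=1.400: state=(0.923, -1.281)
t=1.600: state=(0.646, -1.492)
t=1.800: state=(0.326, -1.713)
t=2.000: state=(-0.038, -1.922)
t=2.200: state=(-0.439, -2.065)
t=2.400: state=(-0.854, -2.055)
t=2.600: state=(-1.246, -1.822)
t=2.800: state=(-1.568, -1.377)
t=3.000: state=(-1.790, -0.833)
t=3.200: state=(-1.904, -0.322)
t=3.400: state=(-1.925, 0.091)
t=3.590: state=(-1.878, 0.391)
largest grid value and its neighbours: x(0.280)=1.70595, x(0.290)=1.70597, x(0.300)=1.70582
parabola through these three points peaks at t≈0.286 with x≈1.70598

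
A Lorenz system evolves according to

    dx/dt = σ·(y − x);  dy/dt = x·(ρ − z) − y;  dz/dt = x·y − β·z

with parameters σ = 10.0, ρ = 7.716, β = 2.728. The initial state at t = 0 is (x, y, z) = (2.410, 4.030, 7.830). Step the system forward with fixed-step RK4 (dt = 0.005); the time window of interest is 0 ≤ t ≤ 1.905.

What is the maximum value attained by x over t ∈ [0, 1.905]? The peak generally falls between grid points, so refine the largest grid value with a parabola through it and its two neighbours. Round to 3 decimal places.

max x = 4.631

t=0.000: state=(2.410, 4.030, 7.830)
step 1 (dt=0.005): k1=(16.200, -4.305, -11.648), k2=(15.687, -4.227, -11.432), k3=(15.702, -4.229, -11.438), k4=(15.203, -4.150, -11.228); state += dt/6·(k1+2k2+2k3+k4)
t=0.005: state=(2.488, 4.009, 7.773)
t=0.010: state=(2.562, 3.989, 7.718)
t=0.015: state=(2.631, 3.969, 7.664)
continuing one RK4 step at a time; state shown every 20 steps (Δt=0.1):
t=0.100: state=(3.317, 3.756, 6.966)
t=0.200: state=(3.579, 3.743, 6.438)
t=0.300: state=(3.732, 3.893, 6.121)
t=0.400: state=(3.919, 4.131, 6.004)
t=0.500: state=(4.148, 4.386, 6.078)
t=0.600: state=(4.378, 4.590, 6.309)
t=0.700: state=(4.554, 4.685, 6.625)
t=0.800: state=(4.630, 4.647, 6.927)
t=0.900: state=(4.592, 4.503, 7.124)
t=1.000: state=(4.467, 4.314, 7.170)
t=1.100: state=(4.306, 4.147, 7.079)
t=1.200: state=(4.163, 4.043, 6.901)
t=1.300: state=(4.074, 4.017, 6.701)
t=1.400: state=(4.051, 4.061, 6.534)
t=1.500: state=(4.090, 4.154, 6.436)
t=1.600: state=(4.172, 4.268, 6.422)
t=1.700: state=(4.272, 4.370, 6.487)
t=1.800: state=(4.361, 4.436, 6.605)
t=1.900: state=(4.416, 4.450, 6.738)
t=1.905: state=(4.418, 4.449, 6.745)
largest grid value and its neighbours: x(0.810)=4.63081, x(0.815)=4.63098, x(0.820)=4.63085
parabola through these three points peaks at t≈0.815 with x≈4.63098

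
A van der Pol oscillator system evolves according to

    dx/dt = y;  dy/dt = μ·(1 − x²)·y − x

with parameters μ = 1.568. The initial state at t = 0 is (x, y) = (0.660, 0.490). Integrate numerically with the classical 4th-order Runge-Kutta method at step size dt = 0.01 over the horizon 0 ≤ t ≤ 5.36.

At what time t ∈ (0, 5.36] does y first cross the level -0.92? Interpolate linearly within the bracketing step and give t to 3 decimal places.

t = 1.626

t=0.000: state=(0.660, 0.490)
step 1 (dt=0.01): k1=(0.490, -0.226), k2=(0.489, -0.232), k3=(0.489, -0.232), k4=(0.488, -0.238); state += dt/6·(k1+2k2+2k3+k4)
t=0.010: state=(0.665, 0.488)
t=0.020: state=(0.670, 0.485)
t=0.030: state=(0.675, 0.483)
continuing one RK4 step at a time; state shown every 20 steps (Δt=0.2):
t=0.200: state=(0.752, 0.421)
t=0.400: state=(0.825, 0.306)
t=0.600: state=(0.872, 0.156)
t=0.800: state=(0.886, -0.015)
t=1.000: state=(0.865, -0.198)
t=1.200: state=(0.806, -0.394)
t=1.400: state=(0.706, -0.613)
t=1.600: state=(0.558, -0.880)
t=1.620: state=(0.540, -0.910)
next step: t=1.630: state=(0.531, -0.926) — y has crossed -0.92
linear interpolation between t=1.620 (-0.91018) and t=1.630 (-0.92580) → t≈1.626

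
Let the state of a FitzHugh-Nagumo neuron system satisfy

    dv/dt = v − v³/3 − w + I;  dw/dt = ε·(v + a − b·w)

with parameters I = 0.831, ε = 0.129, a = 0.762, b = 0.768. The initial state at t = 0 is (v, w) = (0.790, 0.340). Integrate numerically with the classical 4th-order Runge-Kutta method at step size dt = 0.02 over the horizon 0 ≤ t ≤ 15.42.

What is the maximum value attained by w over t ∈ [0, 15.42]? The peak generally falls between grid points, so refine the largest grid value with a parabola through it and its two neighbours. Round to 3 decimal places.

t=0.000: state=(0.790, 0.340)
step 1 (dt=0.02): k1=(1.117, 0.167), k2=(1.119, 0.168), k3=(1.119, 0.168), k4=(1.121, 0.169); state += dt/6·(k1+2k2+2k3+k4)
t=0.020: state=(0.812, 0.343)
t=0.040: state=(0.835, 0.347)
t=0.060: state=(0.857, 0.350)
continuing one RK4 step at a time; state shown every 25 steps (Δt=0.5):
t=0.500: state=(1.330, 0.439)
t=1.000: state=(1.664, 0.561)
t=1.500: state=(1.768, 0.691)
t=2.000: state=(1.765, 0.817)
t=2.500: state=(1.727, 0.935)
t=3.000: state=(1.676, 1.045)
t=3.500: state=(1.621, 1.146)
t=4.000: state=(1.563, 1.239)
t=4.500: state=(1.503, 1.324)
t=5.000: state=(1.441, 1.400)
t=5.500: state=(1.377, 1.469)
t=6.000: state=(1.309, 1.531)
t=6.500: state=(1.238, 1.585)
t=7.000: state=(1.161, 1.632)
t=7.500: state=(1.076, 1.671)
t=8.000: state=(0.980, 1.703)
t=8.500: state=(0.868, 1.727)
t=9.000: state=(0.730, 1.742)
t=9.500: state=(0.550, 1.746)
t=10.000: state=(0.295, 1.737)
t=10.500: state=(-0.096, 1.708)
t=11.000: state=(-0.695, 1.649)
t=11.500: state=(-1.391, 1.551)
t=12.000: state=(-1.802, 1.422)
t=12.500: state=(-1.906, 1.283)
t=13.000: state=(-1.897, 1.149)
t=13.500: state=(-1.858, 1.023)
t=14.000: state=(-1.812, 0.906)
t=14.500: state=(-1.763, 0.798)
t=15.000: state=(-1.714, 0.698)
t=15.420: state=(-1.673, 0.620)
largest grid value and its neighbours: w(9.400)=1.74620, w(9.420)=1.74622, w(9.440)=1.74622
parabola through these three points peaks at t≈9.429 with w≈1.74622

max w = 1.746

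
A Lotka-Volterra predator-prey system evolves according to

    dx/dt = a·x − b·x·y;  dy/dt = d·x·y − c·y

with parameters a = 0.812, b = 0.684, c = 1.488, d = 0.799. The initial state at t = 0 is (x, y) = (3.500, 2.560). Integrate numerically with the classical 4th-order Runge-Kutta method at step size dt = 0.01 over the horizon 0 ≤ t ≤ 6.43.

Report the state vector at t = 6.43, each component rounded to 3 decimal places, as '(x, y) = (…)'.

(x, y) = (3.231, 2.811)

t=0.000: state=(3.500, 2.560)
step 1 (dt=0.01): k1=(-3.287, 3.350), k2=(-3.311, 3.338), k3=(-3.311, 3.338), k4=(-3.335, 3.325); state += dt/6·(k1+2k2+2k3+k4)
t=0.010: state=(3.467, 2.593)
t=0.020: state=(3.433, 2.626)
t=0.030: state=(3.399, 2.659)
continuing one RK4 step at a time; state shown every 25 steps (Δt=0.25):
t=0.250: state=(2.596, 3.249)
t=0.500: state=(1.779, 3.454)
t=0.750: state=(1.228, 3.200)
t=1.000: state=(0.905, 2.722)
t=1.250: state=(0.728, 2.204)
t=1.500: state=(0.637, 1.740)
t=1.750: state=(0.600, 1.356)
t=2.000: state=(0.599, 1.053)
t=2.250: state=(0.625, 0.820)
t=2.500: state=(0.677, 0.643)
t=2.750: state=(0.751, 0.511)
t=3.000: state=(0.851, 0.414)
t=3.250: state=(0.977, 0.342)
t=3.500: state=(1.135, 0.291)
t=3.750: state=(1.327, 0.256)
t=4.000: state=(1.559, 0.236)
t=4.250: state=(1.836, 0.228)
t=4.500: state=(2.162, 0.234)
t=4.750: state=(2.541, 0.258)
t=5.000: state=(2.967, 0.308)
t=5.250: state=(3.424, 0.401)
t=5.500: state=(3.865, 0.573)
t=5.750: state=(4.190, 0.886)
t=6.000: state=(4.228, 1.426)
t=6.250: state=(3.806, 2.211)
t=6.430: state=(3.231, 2.811)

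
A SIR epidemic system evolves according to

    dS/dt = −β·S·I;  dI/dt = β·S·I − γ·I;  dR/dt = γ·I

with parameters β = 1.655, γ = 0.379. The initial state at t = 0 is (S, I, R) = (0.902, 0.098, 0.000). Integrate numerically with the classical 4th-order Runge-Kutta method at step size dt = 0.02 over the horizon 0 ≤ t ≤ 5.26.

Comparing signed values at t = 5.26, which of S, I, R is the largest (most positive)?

largest component: R

t=0.000: state=(0.902, 0.098, 0.000)
step 1 (dt=0.02): k1=(-0.146, 0.109, 0.037), k2=(-0.148, 0.110, 0.038), k3=(-0.148, 0.110, 0.038), k4=(-0.149, 0.111, 0.038); state += dt/6·(k1+2k2+2k3+k4)
t=0.020: state=(0.899, 0.100, 0.001)
t=0.040: state=(0.896, 0.102, 0.002)
t=0.060: state=(0.893, 0.105, 0.002)
continuing one RK4 step at a time; state shown every 10 steps (Δt=0.2):
t=0.200: state=(0.870, 0.122, 0.008)
t=0.400: state=(0.832, 0.150, 0.019)
t=0.600: state=(0.787, 0.181, 0.031)
t=0.800: state=(0.737, 0.217, 0.046)
t=1.000: state=(0.682, 0.254, 0.064)
t=1.200: state=(0.623, 0.292, 0.085)
t=1.400: state=(0.562, 0.330, 0.108)
t=1.600: state=(0.501, 0.364, 0.135)
t=1.800: state=(0.442, 0.395, 0.163)
t=2.000: state=(0.386, 0.420, 0.194)
t=2.200: state=(0.335, 0.438, 0.227)
t=2.400: state=(0.289, 0.450, 0.261)
t=2.600: state=(0.249, 0.456, 0.295)
t=2.800: state=(0.214, 0.457, 0.330)
t=3.000: state=(0.184, 0.452, 0.364)
t=3.200: state=(0.159, 0.443, 0.398)
t=3.400: state=(0.137, 0.432, 0.431)
t=3.600: state=(0.119, 0.417, 0.463)
t=3.800: state=(0.104, 0.401, 0.494)
t=4.000: state=(0.091, 0.384, 0.524)
t=4.200: state=(0.081, 0.367, 0.553)
t=4.400: state=(0.072, 0.349, 0.580)
t=4.600: state=(0.064, 0.330, 0.605)
t=4.800: state=(0.058, 0.313, 0.630)
t=5.000: state=(0.052, 0.295, 0.653)
t=5.200: state=(0.047, 0.278, 0.675)
t=5.260: state=(0.046, 0.273, 0.681)
compare at T: S=0.046, I=0.273, R=0.681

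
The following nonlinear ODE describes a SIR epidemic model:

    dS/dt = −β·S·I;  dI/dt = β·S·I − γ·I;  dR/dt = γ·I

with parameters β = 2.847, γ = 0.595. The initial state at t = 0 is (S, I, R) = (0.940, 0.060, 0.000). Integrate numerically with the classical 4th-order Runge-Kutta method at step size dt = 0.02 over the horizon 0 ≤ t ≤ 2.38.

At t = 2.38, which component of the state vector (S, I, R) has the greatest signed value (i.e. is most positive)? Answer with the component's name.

t=0.000: state=(0.940, 0.060, 0.000)
step 1 (dt=0.02): k1=(-0.161, 0.125, 0.036), k2=(-0.164, 0.127, 0.036), k3=(-0.164, 0.127, 0.036), k4=(-0.167, 0.130, 0.037); state += dt/6·(k1+2k2+2k3+k4)
t=0.020: state=(0.937, 0.063, 0.001)
t=0.040: state=(0.933, 0.065, 0.001)
t=0.060: state=(0.930, 0.068, 0.002)
continuing one RK4 step at a time; state shown every 5 steps (Δt=0.1):
t=0.100: state=(0.922, 0.074, 0.004)
t=0.200: state=(0.901, 0.090, 0.009)
t=0.300: state=(0.876, 0.109, 0.015)
t=0.400: state=(0.847, 0.132, 0.022)
t=0.500: state=(0.813, 0.157, 0.030)
t=0.600: state=(0.774, 0.185, 0.041)
t=0.700: state=(0.731, 0.217, 0.053)
t=0.800: state=(0.684, 0.250, 0.066)
t=0.900: state=(0.634, 0.284, 0.082)
t=1.000: state=(0.582, 0.318, 0.100)
t=1.100: state=(0.529, 0.351, 0.120)
t=1.200: state=(0.477, 0.381, 0.142)
t=1.300: state=(0.426, 0.409, 0.165)
t=1.400: state=(0.378, 0.432, 0.190)
t=1.500: state=(0.333, 0.450, 0.217)
t=1.600: state=(0.293, 0.463, 0.244)
t=1.700: state=(0.256, 0.472, 0.272)
t=1.800: state=(0.224, 0.476, 0.300)
t=1.900: state=(0.195, 0.476, 0.328)
t=2.000: state=(0.171, 0.473, 0.357)
t=2.100: state=(0.149, 0.466, 0.385)
t=2.200: state=(0.131, 0.457, 0.412)
t=2.300: state=(0.115, 0.446, 0.439)
t=2.380: state=(0.104, 0.436, 0.460)
compare at T: S=0.104, I=0.436, R=0.460

largest component: R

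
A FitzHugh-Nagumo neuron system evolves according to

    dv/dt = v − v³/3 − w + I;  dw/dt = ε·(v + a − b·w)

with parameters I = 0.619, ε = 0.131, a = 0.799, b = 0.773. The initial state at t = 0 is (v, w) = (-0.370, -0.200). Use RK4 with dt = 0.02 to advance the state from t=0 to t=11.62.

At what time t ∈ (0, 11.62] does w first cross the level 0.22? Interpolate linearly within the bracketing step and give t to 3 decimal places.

t = 2.282

t=0.000: state=(-0.370, -0.200)
step 1 (dt=0.02): k1=(0.466, 0.076), k2=(0.469, 0.077), k3=(0.469, 0.077), k4=(0.472, 0.078); state += dt/6·(k1+2k2+2k3+k4)
t=0.020: state=(-0.361, -0.198)
t=0.040: state=(-0.351, -0.197)
t=0.060: state=(-0.341, -0.195)
continuing one RK4 step at a time; state shown every 25 steps (Δt=0.5):
t=0.500: state=(-0.087, -0.154)
t=1.000: state=(0.338, -0.088)
t=1.500: state=(0.932, 0.007)
t=2.000: state=(1.495, 0.137)
t=2.280: state=(1.684, 0.219)
next step: t=2.300: state=(1.693, 0.226) — w has crossed 0.22
linear interpolation between t=2.280 (0.21946) and t=2.300 (0.22553) → t≈2.282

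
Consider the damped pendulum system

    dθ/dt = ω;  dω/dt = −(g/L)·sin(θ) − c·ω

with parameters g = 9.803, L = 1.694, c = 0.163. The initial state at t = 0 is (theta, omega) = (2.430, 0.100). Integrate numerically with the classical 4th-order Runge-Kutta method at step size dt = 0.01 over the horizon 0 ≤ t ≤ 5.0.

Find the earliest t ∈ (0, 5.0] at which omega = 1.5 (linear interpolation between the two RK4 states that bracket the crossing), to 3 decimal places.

t=0.000: state=(2.430, 0.100)
step 1 (dt=0.01): k1=(0.100, -3.795), k2=(0.081, -3.790), k3=(0.081, -3.791), k4=(0.062, -3.786); state += dt/6·(k1+2k2+2k3+k4)
t=0.010: state=(2.431, 0.062)
t=0.020: state=(2.431, 0.024)
t=0.030: state=(2.431, -0.013)
continuing one RK4 step at a time; state shown every 20 steps (Δt=0.2):
t=0.200: state=(2.374, -0.660)
t=0.400: state=(2.161, -1.501)
t=0.600: state=(1.764, -2.491)
t=0.800: state=(1.160, -3.528)
t=1.000: state=(0.377, -4.193)
t=1.200: state=(-0.459, -4.008)
t=1.400: state=(-1.174, -3.053)
t=1.600: state=(-1.663, -1.838)
t=1.800: state=(-1.913, -0.675)
t=2.000: state=(-1.939, 0.407)
t=2.200: state=(-1.750, 1.483)
next step: t=2.210: state=(-1.735, 1.538) — omega has crossed 1.5
linear interpolation between t=2.200 (1.48295) and t=2.210 (1.53750) → t≈2.203

t = 2.203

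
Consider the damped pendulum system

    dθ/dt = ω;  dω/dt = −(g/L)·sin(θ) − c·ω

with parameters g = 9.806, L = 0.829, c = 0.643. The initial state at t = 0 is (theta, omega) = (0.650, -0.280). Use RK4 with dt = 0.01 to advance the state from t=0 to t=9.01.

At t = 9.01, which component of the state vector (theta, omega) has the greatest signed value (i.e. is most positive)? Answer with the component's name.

largest component: omega

t=0.000: state=(0.650, -0.280)
step 1 (dt=0.01): k1=(-0.280, -6.979), k2=(-0.315, -6.943), k3=(-0.315, -6.941), k4=(-0.349, -6.904); state += dt/6·(k1+2k2+2k3+k4)
t=0.010: state=(0.647, -0.349)
t=0.020: state=(0.643, -0.418)
t=0.030: state=(0.638, -0.486)
continuing one RK4 step at a time; state shown every 50 steps (Δt=0.5):
t=0.500: state=(-0.074, -1.825)
t=1.000: state=(-0.455, 0.532)
t=1.500: state=(0.144, 1.218)
t=2.000: state=(0.299, -0.642)
t=2.500: state=(-0.169, -0.742)
t=3.000: state=(-0.178, 0.634)
t=3.500: state=(0.163, 0.394)
t=4.000: state=(0.091, -0.551)
t=4.500: state=(-0.139, -0.157)
t=5.000: state=(-0.033, 0.437)
t=5.500: state=(0.109, 0.010)
t=6.000: state=(-0.002, -0.319)
t=6.500: state=(-0.079, 0.069)
t=7.000: state=(0.020, 0.215)
t=7.500: state=(0.052, -0.101)
t=8.000: state=(-0.027, -0.132)
t=8.500: state=(-0.031, 0.105)
t=9.000: state=(0.027, 0.070)
t=9.010: state=(0.028, 0.067)
compare at T: theta=0.028, omega=0.067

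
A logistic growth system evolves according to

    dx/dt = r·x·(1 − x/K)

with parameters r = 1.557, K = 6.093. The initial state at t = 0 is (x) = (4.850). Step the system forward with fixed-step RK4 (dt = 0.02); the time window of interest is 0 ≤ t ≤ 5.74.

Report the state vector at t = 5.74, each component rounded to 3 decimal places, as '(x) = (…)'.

t=0.000: state=(4.850)
step 1 (dt=0.02): k1=(1.541), k2=(1.526), k3=(1.526), k4=(1.512); state += dt/6·(k1+2k2+2k3+k4)
t=0.020: state=(4.881)
t=0.040: state=(4.910)
t=0.060: state=(4.940)
continuing one RK4 step at a time; state shown every 10 steps (Δt=0.2):
t=0.200: state=(5.130)
t=0.400: state=(5.357)
t=0.600: state=(5.536)
t=0.800: state=(5.674)
t=1.000: state=(5.781)
t=1.200: state=(5.861)
t=1.400: state=(5.921)
t=1.600: state=(5.966)
t=1.800: state=(6.000)
t=2.000: state=(6.024)
t=2.200: state=(6.043)
t=2.400: state=(6.056)
t=2.600: state=(6.066)
t=2.800: state=(6.073)
t=3.000: state=(6.078)
t=3.200: state=(6.082)
t=3.400: state=(6.085)
t=3.600: state=(6.087)
t=3.800: state=(6.089)
t=4.000: state=(6.090)
t=4.200: state=(6.091)
t=4.400: state=(6.091)
t=4.600: state=(6.092)
t=4.800: state=(6.092)
t=5.000: state=(6.092)
t=5.200: state=(6.093)
t=5.400: state=(6.093)
t=5.600: state=(6.093)
t=5.740: state=(6.093)

(x) = (6.093)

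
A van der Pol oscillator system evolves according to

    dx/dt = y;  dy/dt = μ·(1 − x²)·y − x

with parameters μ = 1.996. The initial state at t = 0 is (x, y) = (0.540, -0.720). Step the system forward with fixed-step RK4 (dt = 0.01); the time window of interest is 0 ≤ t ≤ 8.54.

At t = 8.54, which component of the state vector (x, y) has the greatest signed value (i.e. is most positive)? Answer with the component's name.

t=0.000: state=(0.540, -0.720)
step 1 (dt=0.01): k1=(-0.720, -1.558), k2=(-0.728, -1.571), k3=(-0.728, -1.571), k4=(-0.736, -1.584); state += dt/6·(k1+2k2+2k3+k4)
t=0.010: state=(0.533, -0.736)
t=0.020: state=(0.525, -0.752)
t=0.030: state=(0.518, -0.768)
continuing one RK4 step at a time; state shown every 50 steps (Δt=0.5):
t=0.500: state=(-0.093, -2.017)
t=1.000: state=(-1.429, -2.375)
t=1.500: state=(-1.874, 0.052)
t=2.000: state=(-1.743, 0.369)
t=2.500: state=(-1.531, 0.478)
t=3.000: state=(-1.254, 0.654)
t=3.500: state=(-0.836, 1.097)
t=4.000: state=(0.020, 2.652)
t=4.500: state=(1.682, 2.377)
t=5.000: state=(2.009, -0.169)
t=5.500: state=(1.864, -0.348)
t=6.000: state=(1.673, -0.420)
t=6.500: state=(1.438, -0.532)
t=7.000: state=(1.121, -0.768)
t=7.500: state=(0.599, -1.460)
t=8.000: state=(-0.612, -3.625)
t=8.500: state=(-1.961, -0.737)
t=8.540: state=(-1.986, -0.514)
compare at T: x=-1.986, y=-0.514

largest component: y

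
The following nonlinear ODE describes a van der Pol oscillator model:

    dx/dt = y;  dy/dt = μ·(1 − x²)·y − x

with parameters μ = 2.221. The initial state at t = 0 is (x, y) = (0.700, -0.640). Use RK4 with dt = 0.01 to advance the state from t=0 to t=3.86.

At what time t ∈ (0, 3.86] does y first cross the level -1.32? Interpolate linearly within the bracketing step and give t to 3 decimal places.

t = 0.337

t=0.000: state=(0.700, -0.640)
step 1 (dt=0.01): k1=(-0.640, -1.425), k2=(-0.647, -1.436), k3=(-0.647, -1.436), k4=(-0.654, -1.448); state += dt/6·(k1+2k2+2k3+k4)
t=0.010: state=(0.694, -0.654)
t=0.020: state=(0.687, -0.669)
t=0.030: state=(0.680, -0.684)
continuing one RK4 step at a time; state shown every 20 steps (Δt=0.2):
t=0.200: state=(0.540, -0.983)
t=0.330: state=(0.392, -1.300)
next step: t=0.340: state=(0.379, -1.329) — y has crossed -1.32
linear interpolation between t=0.330 (-1.29998) and t=0.340 (-1.32868) → t≈0.337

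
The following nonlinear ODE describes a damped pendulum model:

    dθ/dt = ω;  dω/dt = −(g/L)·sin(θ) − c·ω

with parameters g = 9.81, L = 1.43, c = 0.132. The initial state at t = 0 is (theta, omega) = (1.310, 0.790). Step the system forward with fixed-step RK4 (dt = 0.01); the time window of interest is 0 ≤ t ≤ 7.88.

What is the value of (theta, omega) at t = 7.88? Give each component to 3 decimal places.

(theta, omega) = (0.786, -0.118)

t=0.000: state=(1.310, 0.790)
step 1 (dt=0.01): k1=(0.790, -6.732), k2=(0.756, -6.735), k3=(0.756, -6.735), k4=(0.723, -6.737); state += dt/6·(k1+2k2+2k3+k4)
t=0.010: state=(1.318, 0.723)
t=0.020: state=(1.324, 0.655)
t=0.030: state=(1.331, 0.588)
continuing one RK4 step at a time; state shown every 50 steps (Δt=0.5):
t=0.500: state=(0.886, -2.358)
t=1.000: state=(-0.578, -2.690)
t=1.500: state=(-1.225, 0.276)
t=2.000: state=(-0.374, 2.781)
t=2.500: state=(0.897, 1.630)
t=3.000: state=(0.961, -1.358)
t=3.500: state=(-0.180, -2.603)
t=4.000: state=(-1.011, -0.369)
t=4.500: state=(-0.509, 2.151)
t=5.000: state=(0.627, 1.754)
t=5.500: state=(0.866, -0.863)
t=6.000: state=(-0.036, -2.261)
t=6.500: state=(-0.831, -0.532)
t=7.000: state=(-0.481, 1.753)
t=7.500: state=(0.492, 1.580)
t=7.880: state=(0.786, -0.118)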